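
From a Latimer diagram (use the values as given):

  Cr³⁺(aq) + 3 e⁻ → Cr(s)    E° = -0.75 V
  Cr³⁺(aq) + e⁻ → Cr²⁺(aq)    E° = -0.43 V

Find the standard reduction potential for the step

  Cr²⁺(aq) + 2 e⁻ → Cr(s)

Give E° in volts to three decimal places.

Sequential free energies add, so n₃E°₃ = n₁E°₁ + n₂E°₂.
With n₃ = 3, and the known step contributing 1×(-0.43) V, the unknown satisfies 2·E° = 3×(-0.75) − 1×(-0.43) = -1.820.
E° = -1.820 / 2 = -0.910 V.

-0.910 V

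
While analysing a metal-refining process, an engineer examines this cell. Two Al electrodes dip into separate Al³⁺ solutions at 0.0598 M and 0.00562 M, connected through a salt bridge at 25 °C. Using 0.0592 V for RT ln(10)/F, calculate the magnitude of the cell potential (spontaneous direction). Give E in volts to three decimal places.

+0.020 V

For a concentration cell E°cell = 0. The 0.0598 M side is the cathode (reduction is favoured where [Al³⁺] is higher).
With n = 3, E = −(0.0592/3) log([Al³⁺]ₐₙ/[Al³⁺]꜀ₐₜ) = −(0.0592/3) log(0.00562/0.0598) = −(0.0592/3)(-1.027) = +0.020 V.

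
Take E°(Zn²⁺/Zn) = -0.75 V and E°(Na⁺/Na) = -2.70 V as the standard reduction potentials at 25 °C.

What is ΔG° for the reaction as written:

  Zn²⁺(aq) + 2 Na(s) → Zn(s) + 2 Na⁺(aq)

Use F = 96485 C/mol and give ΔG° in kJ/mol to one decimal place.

-376.3 kJ/mol

As written, Zn²⁺/Zn is reduced (cathode) and Na⁺/Na is oxidised (anode), so E°cell = (-0.75) − (-2.70) = +1.95 V.
Balancing electrons gives n = 2.
ΔG° = −nFE° = −(2)(96485)(+1.95) = -376,292 J = -376.3 kJ/mol.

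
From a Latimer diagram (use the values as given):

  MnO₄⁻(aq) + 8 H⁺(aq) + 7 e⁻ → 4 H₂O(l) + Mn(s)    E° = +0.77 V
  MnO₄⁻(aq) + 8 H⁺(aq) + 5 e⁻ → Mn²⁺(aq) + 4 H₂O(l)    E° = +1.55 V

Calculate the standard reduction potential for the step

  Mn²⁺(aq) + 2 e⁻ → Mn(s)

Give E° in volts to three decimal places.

Sequential free energies add, so n₃E°₃ = n₁E°₁ + n₂E°₂.
With n₃ = 7, and the known step contributing 5×(+1.55) V, the unknown satisfies 2·E° = 7×(+0.77) − 5×(+1.55) = -2.360.
E° = -2.360 / 2 = -1.180 V.

-1.180 V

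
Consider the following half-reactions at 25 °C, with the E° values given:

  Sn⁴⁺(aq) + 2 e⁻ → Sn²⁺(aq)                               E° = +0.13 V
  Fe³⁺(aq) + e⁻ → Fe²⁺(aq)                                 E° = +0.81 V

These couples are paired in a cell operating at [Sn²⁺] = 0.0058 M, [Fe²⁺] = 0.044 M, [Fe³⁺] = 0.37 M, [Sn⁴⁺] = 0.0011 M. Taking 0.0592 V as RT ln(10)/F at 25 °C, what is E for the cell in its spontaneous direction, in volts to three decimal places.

Fe³⁺/Fe²⁺ is the cathode (higher E°), Sn⁴⁺/Sn²⁺ the anode: E°cell = +0.81 − (+0.13) = +0.68 V, n = 2.
Overall: 2 Fe³⁺(aq) + Sn²⁺(aq) → 2 Fe²⁺(aq) + Sn⁴⁺(aq)
Q = [Fe²⁺]^2·[Sn⁴⁺] / ([Fe³⁺]^2·[Sn²⁺]); log Q = -2.572.
E = E° − (0.0592/n) log Q = +0.68 − (0.0592/2)(-2.572) = +0.756 V.

+0.756 V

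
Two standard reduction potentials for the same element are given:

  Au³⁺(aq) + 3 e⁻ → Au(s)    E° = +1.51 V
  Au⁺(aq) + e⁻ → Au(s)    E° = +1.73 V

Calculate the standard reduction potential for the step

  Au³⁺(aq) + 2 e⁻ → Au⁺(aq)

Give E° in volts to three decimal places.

Sequential free energies add, so n₃E°₃ = n₁E°₁ + n₂E°₂.
With n₃ = 3, and the known step contributing 1×(+1.73) V, the unknown satisfies 2·E° = 3×(+1.51) − 1×(+1.73) = +2.800.
E° = +2.800 / 2 = +1.400 V.

+1.400 V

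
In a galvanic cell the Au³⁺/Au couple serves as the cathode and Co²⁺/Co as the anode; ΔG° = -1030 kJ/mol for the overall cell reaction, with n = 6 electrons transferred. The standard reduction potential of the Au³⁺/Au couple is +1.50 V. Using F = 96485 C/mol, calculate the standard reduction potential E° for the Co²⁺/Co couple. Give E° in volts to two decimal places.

-0.28 V

E°cell = −ΔG°/(nF) = −(-1030×10³)/((6)(96485)) = +1.779 V.
Since Au³⁺/Au is the cathode and Co²⁺/Co the anode, E°cell = E°(Au³⁺/Au) − E°(Co²⁺/Co).
So E°(Co²⁺/Co) = E°(Au³⁺/Au) − E°cell = (+1.50) − (+1.779) = -0.28 V.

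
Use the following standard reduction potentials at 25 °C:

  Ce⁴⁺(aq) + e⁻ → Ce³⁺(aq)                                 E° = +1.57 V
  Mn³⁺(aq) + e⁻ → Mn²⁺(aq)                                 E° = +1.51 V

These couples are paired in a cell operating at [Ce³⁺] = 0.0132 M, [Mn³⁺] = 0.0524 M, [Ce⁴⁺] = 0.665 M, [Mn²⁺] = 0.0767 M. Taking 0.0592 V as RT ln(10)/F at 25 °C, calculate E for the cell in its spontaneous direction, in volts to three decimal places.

+0.171 V

Ce⁴⁺/Ce³⁺ is the cathode (higher E°), Mn³⁺/Mn²⁺ the anode: E°cell = +1.57 − (+1.51) = +0.06 V, n = 1.
Overall: Ce⁴⁺(aq) + Mn²⁺(aq) → Ce³⁺(aq) + Mn³⁺(aq)
Q = [Ce³⁺]·[Mn³⁺] / ([Ce⁴⁺]·[Mn²⁺]); log Q = -1.868.
E = E° − (0.0592/n) log Q = +0.06 − (0.0592/1)(-1.868) = +0.171 V.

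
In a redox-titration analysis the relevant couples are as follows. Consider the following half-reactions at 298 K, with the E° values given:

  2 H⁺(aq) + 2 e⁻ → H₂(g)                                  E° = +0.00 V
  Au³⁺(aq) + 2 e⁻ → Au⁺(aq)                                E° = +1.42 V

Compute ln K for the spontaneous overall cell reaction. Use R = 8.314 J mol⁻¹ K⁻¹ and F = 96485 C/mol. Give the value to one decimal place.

110.6

Cathode: Au³⁺/Au⁺; anode: H⁺/H₂. E°cell = (+1.42) − (+0.00) = +1.42 V, with n = 2.
ΔG° = −nFE° = −RT ln K, so ln K = nFE°/(RT) = (2)(96485)(+1.42) / ((8.314)(298)) = 110.599.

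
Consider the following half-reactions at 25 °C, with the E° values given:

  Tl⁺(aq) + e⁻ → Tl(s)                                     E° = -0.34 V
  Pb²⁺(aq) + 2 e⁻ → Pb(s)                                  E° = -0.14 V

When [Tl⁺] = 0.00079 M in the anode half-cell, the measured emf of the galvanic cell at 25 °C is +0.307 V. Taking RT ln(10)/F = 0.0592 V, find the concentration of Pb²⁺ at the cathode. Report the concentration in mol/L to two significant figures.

Pb²⁺/Pb is the cathode, Tl⁺/Tl the anode: E°cell = +0.20 V, n = 2.
Overall reaction: Pb²⁺(aq) + 2 Tl(s) → Pb(s) + 2 Tl⁺(aq); Q = [Tl⁺]^2/[Pb²⁺]^1.
From E = E° − (0.0592/n) log Q: log Q = (E° − E)·n/0.0592 = (+0.20 − (+0.307))·2/0.0592 = -3.6149.
So 1·log[Pb²⁺] = 2·log(0.00079) − log Q = -6.2047 − (-3.6149) = -2.5898; [Pb²⁺] = 10^(-2.5898) ≈ 0.0026 M.

0.0026 M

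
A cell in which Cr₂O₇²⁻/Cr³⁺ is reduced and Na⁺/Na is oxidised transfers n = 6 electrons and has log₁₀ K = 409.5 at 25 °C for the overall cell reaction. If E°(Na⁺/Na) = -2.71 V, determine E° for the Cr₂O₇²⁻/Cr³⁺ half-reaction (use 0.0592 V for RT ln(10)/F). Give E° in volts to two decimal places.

+1.33 V

E°cell = (0.0592/n)·log K = (0.0592/6)(409.5) = +4.040 V.
Since Cr₂O₇²⁻/Cr³⁺ is the cathode and Na⁺/Na the anode, E°cell = E°(Cr₂O₇²⁻/Cr³⁺) − E°(Na⁺/Na).
So E°(Cr₂O₇²⁻/Cr³⁺) = E°cell + E°(Na⁺/Na) = +4.040 + (-2.71) = +1.33 V.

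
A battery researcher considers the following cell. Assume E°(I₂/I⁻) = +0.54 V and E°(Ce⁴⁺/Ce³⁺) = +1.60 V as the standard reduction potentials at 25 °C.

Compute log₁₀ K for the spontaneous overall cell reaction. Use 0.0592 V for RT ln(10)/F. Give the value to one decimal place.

Cathode: Ce⁴⁺/Ce³⁺; anode: I₂/I⁻. E°cell = +1.06 V, n = 2.
log K = nE°cell / 0.0592 = (2)(+1.06) / 0.0592 = 35.8.

35.8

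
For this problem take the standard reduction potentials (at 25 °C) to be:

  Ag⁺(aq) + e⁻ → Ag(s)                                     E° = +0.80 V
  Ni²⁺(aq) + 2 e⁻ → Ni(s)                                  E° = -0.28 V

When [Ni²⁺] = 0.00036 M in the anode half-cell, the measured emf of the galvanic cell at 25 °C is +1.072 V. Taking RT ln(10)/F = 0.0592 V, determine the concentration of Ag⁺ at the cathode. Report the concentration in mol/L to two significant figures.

0.014 M

Ag⁺/Ag is the cathode, Ni²⁺/Ni the anode: E°cell = +1.08 V, n = 2.
Overall reaction: 2 Ag⁺(aq) + Ni(s) → 2 Ag(s) + Ni²⁺(aq); Q = [Ni²⁺]^1/[Ag⁺]^2.
From E = E° − (0.0592/n) log Q: log Q = (E° − E)·n/0.0592 = (+1.08 − (+1.072))·2/0.0592 = 0.2703.
So 2·log[Ag⁺] = 1·log(0.00036) − log Q = -3.4437 − (0.2703) = -3.7140; log[Ag⁺] = -3.7140 / 2 = -1.8570; [Ag⁺] = 10^(-1.8570) ≈ 0.014 M.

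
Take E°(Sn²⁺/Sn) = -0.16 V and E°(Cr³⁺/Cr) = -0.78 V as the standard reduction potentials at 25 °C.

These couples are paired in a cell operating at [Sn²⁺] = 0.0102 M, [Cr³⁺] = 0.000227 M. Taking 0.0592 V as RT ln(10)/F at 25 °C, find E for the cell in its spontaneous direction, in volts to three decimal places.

+0.633 V

Sn²⁺/Sn is the cathode (higher E°), Cr³⁺/Cr the anode: E°cell = -0.16 − (-0.78) = +0.62 V, n = 6.
Overall: 3 Sn²⁺(aq) + 2 Cr(s) → 3 Sn(s) + 2 Cr³⁺(aq)
Q = [Cr³⁺]^2 / ([Sn²⁺]^3); log Q = -1.314.
E = E° − (0.0592/n) log Q = +0.62 − (0.0592/6)(-1.314) = +0.633 V.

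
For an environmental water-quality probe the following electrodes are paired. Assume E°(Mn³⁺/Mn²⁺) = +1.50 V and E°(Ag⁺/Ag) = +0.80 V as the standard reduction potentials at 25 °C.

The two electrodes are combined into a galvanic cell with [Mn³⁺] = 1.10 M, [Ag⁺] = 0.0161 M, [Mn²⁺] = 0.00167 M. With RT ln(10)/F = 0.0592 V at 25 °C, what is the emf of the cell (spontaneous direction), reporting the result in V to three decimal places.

Mn³⁺/Mn²⁺ is the cathode (higher E°), Ag⁺/Ag the anode: E°cell = +1.50 − (+0.80) = +0.70 V, n = 1.
Overall: Mn³⁺(aq) + Ag(s) → Mn²⁺(aq) + Ag⁺(aq)
Q = [Mn²⁺]·[Ag⁺] / ([Mn³⁺]); log Q = -4.612.
E = E° − (0.0592/n) log Q = +0.70 − (0.0592/1)(-4.612) = +0.973 V.

+0.973 V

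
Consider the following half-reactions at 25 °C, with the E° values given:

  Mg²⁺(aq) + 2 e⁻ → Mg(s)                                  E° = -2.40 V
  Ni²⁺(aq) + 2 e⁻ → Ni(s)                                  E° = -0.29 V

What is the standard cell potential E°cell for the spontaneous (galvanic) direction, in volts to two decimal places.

The Ni²⁺/Ni couple has the higher reduction potential, so it is the cathode; Mg²⁺/Mg is oxidised at the anode.
E°cell = E°(cathode) − E°(anode) = (-0.29) − (-2.40) = +2.11 V.
Since E°cell > 0, the reaction is spontaneous under standard conditions.

+2.11 V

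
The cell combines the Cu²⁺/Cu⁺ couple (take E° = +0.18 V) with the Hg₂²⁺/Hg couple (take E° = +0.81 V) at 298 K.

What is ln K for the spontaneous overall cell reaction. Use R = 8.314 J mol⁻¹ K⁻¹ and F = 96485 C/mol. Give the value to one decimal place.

Cathode: Hg₂²⁺/Hg; anode: Cu²⁺/Cu⁺. E°cell = (+0.81) − (+0.18) = +0.63 V, with n = 2.
ΔG° = −nFE° = −RT ln K, so ln K = nFE°/(RT) = (2)(96485)(+0.63) / ((8.314)(298)) = 49.069.

49.1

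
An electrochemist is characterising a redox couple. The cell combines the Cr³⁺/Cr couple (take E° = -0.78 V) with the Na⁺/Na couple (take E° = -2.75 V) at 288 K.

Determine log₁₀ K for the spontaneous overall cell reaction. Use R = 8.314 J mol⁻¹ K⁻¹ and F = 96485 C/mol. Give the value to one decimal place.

103.4

Cathode: Cr³⁺/Cr; anode: Na⁺/Na. E°cell = (-0.78) − (-2.75) = +1.97 V, with n = 3.
ΔG° = −nFE° = −RT ln K, so ln K = nFE°/(RT) = (3)(96485)(+1.97) / ((8.314)(288)) = 238.147.
log₁₀ K = 238.147 / ln 10 = 103.4.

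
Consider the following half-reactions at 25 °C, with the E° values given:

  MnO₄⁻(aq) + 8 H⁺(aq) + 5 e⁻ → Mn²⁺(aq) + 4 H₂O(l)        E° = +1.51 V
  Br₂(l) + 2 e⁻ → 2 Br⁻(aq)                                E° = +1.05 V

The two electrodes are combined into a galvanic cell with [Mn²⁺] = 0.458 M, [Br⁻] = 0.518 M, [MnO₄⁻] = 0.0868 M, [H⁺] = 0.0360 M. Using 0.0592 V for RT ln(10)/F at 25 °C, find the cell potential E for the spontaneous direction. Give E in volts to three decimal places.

MnO₄⁻/Mn²⁺ is the cathode (higher E°), Br₂/Br⁻ the anode: E°cell = +1.51 − (+1.05) = +0.46 V, n = 10.
Overall: 2 MnO₄⁻(aq) + 16 H⁺(aq) + 10 Br⁻(aq) → 2 Mn²⁺(aq) + 8 H₂O(l) + 5 Br₂(l)
Q = [Mn²⁺]^2 / ([MnO₄⁻]^2·[H⁺]^16·[Br⁻]^10); log Q = 27.401.
E = E° − (0.0592/n) log Q = +0.46 − (0.0592/10)(27.401) = +0.298 V.

+0.298 V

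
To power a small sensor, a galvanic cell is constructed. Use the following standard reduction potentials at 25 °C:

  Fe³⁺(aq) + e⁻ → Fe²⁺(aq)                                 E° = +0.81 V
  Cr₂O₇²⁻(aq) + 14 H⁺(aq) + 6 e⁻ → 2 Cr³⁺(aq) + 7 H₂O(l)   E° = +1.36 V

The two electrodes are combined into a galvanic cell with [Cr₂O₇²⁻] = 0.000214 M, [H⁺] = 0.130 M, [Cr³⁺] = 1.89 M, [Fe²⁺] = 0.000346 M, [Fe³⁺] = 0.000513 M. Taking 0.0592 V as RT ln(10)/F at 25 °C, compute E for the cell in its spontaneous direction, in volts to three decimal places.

+0.376 V

Cr₂O₇²⁻/Cr³⁺ is the cathode (higher E°), Fe³⁺/Fe²⁺ the anode: E°cell = +1.36 − (+0.81) = +0.55 V, n = 6.
Overall: Cr₂O₇²⁻(aq) + 14 H⁺(aq) + 6 Fe²⁺(aq) → 2 Cr³⁺(aq) + 7 H₂O(l) + 6 Fe³⁺(aq)
Q = [Cr³⁺]^2·[Fe³⁺]^6 / ([Cr₂O₇²⁻]·[H⁺]^14·[Fe²⁺]^6); log Q = 17.654.
E = E° − (0.0592/n) log Q = +0.55 − (0.0592/6)(17.654) = +0.376 V.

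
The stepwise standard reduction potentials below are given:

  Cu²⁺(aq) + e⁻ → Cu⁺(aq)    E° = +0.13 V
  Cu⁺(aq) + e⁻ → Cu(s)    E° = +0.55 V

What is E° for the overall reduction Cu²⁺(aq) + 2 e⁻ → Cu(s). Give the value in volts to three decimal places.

Standard free energies of sequential steps add: ΔG°₃ = ΔG°₁ + ΔG°₂, so n₃E°₃ = n₁E°₁ + n₂E°₂.
E°₃ = (1×+0.13 + 1×+0.55) / 2 = (+0.680) / 2 = +0.340 V.

+0.340 V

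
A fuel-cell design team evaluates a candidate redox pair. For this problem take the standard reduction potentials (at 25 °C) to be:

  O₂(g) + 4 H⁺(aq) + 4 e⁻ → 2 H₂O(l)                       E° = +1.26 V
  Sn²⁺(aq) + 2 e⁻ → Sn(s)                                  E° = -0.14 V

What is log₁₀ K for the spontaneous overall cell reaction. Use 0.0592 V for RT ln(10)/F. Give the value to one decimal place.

Cathode: O₂/H₂O; anode: Sn²⁺/Sn. E°cell = +1.40 V, n = 4.
log K = nE°cell / 0.0592 = (4)(+1.40) / 0.0592 = 94.6.

94.6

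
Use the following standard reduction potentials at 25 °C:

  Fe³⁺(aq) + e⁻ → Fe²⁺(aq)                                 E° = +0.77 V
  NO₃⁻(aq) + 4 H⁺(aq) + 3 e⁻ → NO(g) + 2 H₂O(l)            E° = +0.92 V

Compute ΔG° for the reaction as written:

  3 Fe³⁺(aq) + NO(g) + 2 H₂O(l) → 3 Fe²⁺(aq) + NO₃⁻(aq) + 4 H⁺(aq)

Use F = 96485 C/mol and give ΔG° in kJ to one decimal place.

As written, Fe³⁺/Fe²⁺ is reduced (cathode) and NO₃⁻/NO is oxidised (anode), so E°cell = (+0.77) − (+0.92) = -0.15 V.
Balancing electrons gives n = 3.
ΔG° = −nFE° = −(3)(96485)(-0.15) = 43,418 J = +43.4 kJ.

+43.4 kJ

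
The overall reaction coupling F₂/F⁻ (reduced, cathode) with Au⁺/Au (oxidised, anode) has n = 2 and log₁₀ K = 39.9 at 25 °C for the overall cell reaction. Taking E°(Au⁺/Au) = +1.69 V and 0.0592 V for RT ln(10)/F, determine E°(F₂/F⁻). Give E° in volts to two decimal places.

+2.87 V

E°cell = (0.0592/n)·log K = (0.0592/2)(39.9) = +1.181 V.
Since F₂/F⁻ is the cathode and Au⁺/Au the anode, E°cell = E°(F₂/F⁻) − E°(Au⁺/Au).
So E°(F₂/F⁻) = E°cell + E°(Au⁺/Au) = +1.181 + (+1.69) = +2.87 V.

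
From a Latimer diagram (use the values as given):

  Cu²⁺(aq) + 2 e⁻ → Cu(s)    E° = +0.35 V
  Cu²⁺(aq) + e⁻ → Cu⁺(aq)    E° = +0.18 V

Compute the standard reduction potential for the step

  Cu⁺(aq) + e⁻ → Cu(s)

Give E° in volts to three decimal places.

Sequential free energies add, so n₃E°₃ = n₁E°₁ + n₂E°₂.
With n₃ = 2, and the known step contributing 1×(+0.18) V, the unknown satisfies 1·E° = 2×(+0.35) − 1×(+0.18) = +0.520.
E° = +0.520 / 1 = +0.520 V.

+0.520 V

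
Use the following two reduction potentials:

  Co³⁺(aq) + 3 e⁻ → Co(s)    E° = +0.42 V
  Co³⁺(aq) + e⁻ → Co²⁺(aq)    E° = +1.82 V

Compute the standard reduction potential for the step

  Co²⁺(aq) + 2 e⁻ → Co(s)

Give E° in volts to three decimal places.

-0.280 V

Sequential free energies add, so n₃E°₃ = n₁E°₁ + n₂E°₂.
With n₃ = 3, and the known step contributing 1×(+1.82) V, the unknown satisfies 2·E° = 3×(+0.42) − 1×(+1.82) = -0.560.
E° = -0.560 / 2 = -0.280 V.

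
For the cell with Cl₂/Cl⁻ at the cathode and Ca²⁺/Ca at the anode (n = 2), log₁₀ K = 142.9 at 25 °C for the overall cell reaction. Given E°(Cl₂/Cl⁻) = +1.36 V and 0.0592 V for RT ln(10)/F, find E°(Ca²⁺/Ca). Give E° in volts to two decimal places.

E°cell = (0.0592/n)·log K = (0.0592/2)(142.9) = +4.230 V.
Since Cl₂/Cl⁻ is the cathode and Ca²⁺/Ca the anode, E°cell = E°(Cl₂/Cl⁻) − E°(Ca²⁺/Ca).
So E°(Ca²⁺/Ca) = E°(Cl₂/Cl⁻) − E°cell = (+1.36) − (+4.230) = -2.87 V.

-2.87 V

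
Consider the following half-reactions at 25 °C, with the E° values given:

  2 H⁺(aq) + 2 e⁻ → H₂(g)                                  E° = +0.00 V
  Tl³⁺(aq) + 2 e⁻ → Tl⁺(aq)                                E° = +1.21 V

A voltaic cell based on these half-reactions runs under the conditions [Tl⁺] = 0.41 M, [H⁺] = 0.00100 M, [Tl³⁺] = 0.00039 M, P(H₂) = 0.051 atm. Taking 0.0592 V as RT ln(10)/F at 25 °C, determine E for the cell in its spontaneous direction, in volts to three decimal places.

+1.260 V

Tl³⁺/Tl⁺ is the cathode (higher E°), H⁺/H₂ the anode: E°cell = +1.21 − (+0.00) = +1.21 V, n = 2.
Overall: Tl³⁺(aq) + H₂(g) → Tl⁺(aq) + 2 H⁺(aq)
Q = [Tl⁺]·[H⁺]^2 / ([Tl³⁺]·P(H₂)); log Q = -1.686.
E = E° − (0.0592/n) log Q = +1.21 − (0.0592/2)(-1.686) = +1.260 V.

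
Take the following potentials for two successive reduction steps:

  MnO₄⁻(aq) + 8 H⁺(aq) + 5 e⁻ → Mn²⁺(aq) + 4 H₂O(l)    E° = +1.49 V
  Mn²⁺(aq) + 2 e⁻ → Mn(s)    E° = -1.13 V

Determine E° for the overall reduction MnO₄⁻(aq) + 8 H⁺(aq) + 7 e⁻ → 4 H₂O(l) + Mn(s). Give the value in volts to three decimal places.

+0.741 V

Since ΔG° = −nFE° is additive over sequential reductions, n₃E°₃ = n₁E°₁ + n₂E°₂.
E°₃ = (5×+1.49 + 2×-1.13) / 7 = (+5.190) / 7 = +0.741 V.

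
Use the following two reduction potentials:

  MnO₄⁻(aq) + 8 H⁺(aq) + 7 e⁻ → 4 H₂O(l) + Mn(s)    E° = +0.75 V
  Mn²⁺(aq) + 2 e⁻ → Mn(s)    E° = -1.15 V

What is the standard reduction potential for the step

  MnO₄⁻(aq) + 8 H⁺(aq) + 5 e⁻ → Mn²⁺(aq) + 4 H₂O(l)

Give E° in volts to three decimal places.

Sequential free energies add, so n₃E°₃ = n₁E°₁ + n₂E°₂.
With n₃ = 7, and the known step contributing 2×(-1.15) V, the unknown satisfies 5·E° = 7×(+0.75) − 2×(-1.15) = +7.550.
E° = +7.550 / 5 = +1.510 V.

+1.510 V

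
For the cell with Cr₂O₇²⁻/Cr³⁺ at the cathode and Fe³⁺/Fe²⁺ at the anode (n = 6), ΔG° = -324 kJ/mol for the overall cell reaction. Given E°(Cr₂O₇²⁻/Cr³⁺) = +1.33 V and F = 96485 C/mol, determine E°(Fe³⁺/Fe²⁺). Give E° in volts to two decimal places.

E°cell = −ΔG°/(nF) = −(-324×10³)/((6)(96485)) = +0.560 V.
Since Cr₂O₇²⁻/Cr³⁺ is the cathode and Fe³⁺/Fe²⁺ the anode, E°cell = E°(Cr₂O₇²⁻/Cr³⁺) − E°(Fe³⁺/Fe²⁺).
So E°(Fe³⁺/Fe²⁺) = E°(Cr₂O₇²⁻/Cr³⁺) − E°cell = (+1.33) − (+0.560) = +0.77 V.

+0.77 V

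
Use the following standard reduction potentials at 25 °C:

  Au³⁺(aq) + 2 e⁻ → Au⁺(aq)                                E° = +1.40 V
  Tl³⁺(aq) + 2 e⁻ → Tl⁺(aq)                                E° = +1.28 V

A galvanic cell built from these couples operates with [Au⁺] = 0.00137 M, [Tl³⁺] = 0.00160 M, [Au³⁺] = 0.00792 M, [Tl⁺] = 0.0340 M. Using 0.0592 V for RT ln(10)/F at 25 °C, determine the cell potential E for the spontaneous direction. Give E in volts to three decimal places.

+0.182 V

Au³⁺/Au⁺ is the cathode (higher E°), Tl³⁺/Tl⁺ the anode: E°cell = +1.40 − (+1.28) = +0.12 V, n = 2.
Overall: Au³⁺(aq) + Tl⁺(aq) → Au⁺(aq) + Tl³⁺(aq)
Q = [Au⁺]·[Tl³⁺] / ([Au³⁺]·[Tl⁺]); log Q = -2.089.
E = E° − (0.0592/n) log Q = +0.12 − (0.0592/2)(-2.089) = +0.182 V.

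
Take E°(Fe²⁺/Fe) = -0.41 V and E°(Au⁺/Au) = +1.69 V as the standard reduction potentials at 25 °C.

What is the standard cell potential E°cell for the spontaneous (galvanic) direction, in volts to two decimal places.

The Au⁺/Au couple has the higher reduction potential, so it is the cathode; Fe²⁺/Fe is oxidised at the anode.
E°cell = E°(cathode) − E°(anode) = (+1.69) − (-0.41) = +2.10 V.

+2.10 V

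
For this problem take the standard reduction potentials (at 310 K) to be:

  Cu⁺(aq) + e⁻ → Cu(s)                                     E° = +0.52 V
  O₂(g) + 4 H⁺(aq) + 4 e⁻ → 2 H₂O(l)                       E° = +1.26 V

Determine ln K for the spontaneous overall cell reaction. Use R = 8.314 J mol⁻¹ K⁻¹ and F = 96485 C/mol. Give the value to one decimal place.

110.8

Cathode: O₂/H₂O; anode: Cu⁺/Cu. E°cell = (+1.26) − (+0.52) = +0.74 V, with n = 4.
ΔG° = −nFE° = −RT ln K, so ln K = nFE°/(RT) = (4)(96485)(+0.74) / ((8.314)(310)) = 110.810.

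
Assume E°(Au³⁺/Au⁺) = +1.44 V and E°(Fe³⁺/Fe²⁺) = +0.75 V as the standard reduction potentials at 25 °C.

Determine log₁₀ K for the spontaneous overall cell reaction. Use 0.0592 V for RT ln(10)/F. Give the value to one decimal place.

23.3

Cathode: Au³⁺/Au⁺; anode: Fe³⁺/Fe²⁺. E°cell = +0.69 V, n = 2.
log K = nE°cell / 0.0592 = (2)(+0.69) / 0.0592 = 23.3.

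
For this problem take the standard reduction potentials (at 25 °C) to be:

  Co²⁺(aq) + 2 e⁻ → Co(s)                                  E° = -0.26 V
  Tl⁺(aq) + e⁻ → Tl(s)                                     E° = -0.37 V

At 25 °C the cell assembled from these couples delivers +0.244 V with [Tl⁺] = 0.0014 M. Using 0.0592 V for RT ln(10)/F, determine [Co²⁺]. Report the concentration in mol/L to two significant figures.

0.066 M

Co²⁺/Co is the cathode, Tl⁺/Tl the anode: E°cell = +0.11 V, n = 2.
Overall reaction: Co²⁺(aq) + 2 Tl(s) → Co(s) + 2 Tl⁺(aq); Q = [Tl⁺]^2/[Co²⁺]^1.
From E = E° − (0.0592/n) log Q: log Q = (E° − E)·n/0.0592 = (+0.11 − (+0.244))·2/0.0592 = -4.5270.
So 1·log[Co²⁺] = 2·log(0.0014) − log Q = -5.7077 − (-4.5270) = -1.1807; [Co²⁺] = 10^(-1.1807) ≈ 0.066 M.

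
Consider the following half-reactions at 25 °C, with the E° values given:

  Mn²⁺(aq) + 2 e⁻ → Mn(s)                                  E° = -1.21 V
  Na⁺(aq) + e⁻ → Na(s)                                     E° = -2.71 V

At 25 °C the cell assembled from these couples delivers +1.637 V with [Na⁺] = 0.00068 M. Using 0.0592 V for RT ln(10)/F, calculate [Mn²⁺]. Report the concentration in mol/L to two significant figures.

0.020 M

Mn²⁺/Mn is the cathode, Na⁺/Na the anode: E°cell = +1.50 V, n = 2.
Overall reaction: Mn²⁺(aq) + 2 Na(s) → Mn(s) + 2 Na⁺(aq); Q = [Na⁺]^2/[Mn²⁺]^1.
From E = E° − (0.0592/n) log Q: log Q = (E° − E)·n/0.0592 = (+1.50 − (+1.637))·2/0.0592 = -4.6284.
So 1·log[Mn²⁺] = 2·log(0.00068) − log Q = -6.3350 − (-4.6284) = -1.7066; [Mn²⁺] = 10^(-1.7066) ≈ 0.020 M.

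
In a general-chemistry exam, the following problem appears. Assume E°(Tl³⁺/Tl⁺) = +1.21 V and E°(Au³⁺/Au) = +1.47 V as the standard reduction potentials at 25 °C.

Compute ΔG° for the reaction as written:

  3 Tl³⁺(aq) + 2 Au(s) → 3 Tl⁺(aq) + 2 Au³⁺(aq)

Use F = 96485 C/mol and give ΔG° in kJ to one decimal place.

+150.5 kJ

As written, Tl³⁺/Tl⁺ is reduced (cathode) and Au³⁺/Au is oxidised (anode), so E°cell = (+1.21) − (+1.47) = -0.26 V.
Balancing electrons gives n = 6.
ΔG° = −nFE° = −(6)(96485)(-0.26) = 150,517 J = +150.5 kJ.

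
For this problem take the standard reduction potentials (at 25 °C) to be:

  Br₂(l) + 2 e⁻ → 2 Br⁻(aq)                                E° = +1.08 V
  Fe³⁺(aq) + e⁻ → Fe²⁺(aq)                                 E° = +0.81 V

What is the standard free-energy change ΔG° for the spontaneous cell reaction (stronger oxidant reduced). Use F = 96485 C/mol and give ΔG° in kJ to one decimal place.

Br₂/Br⁻ (E° = +1.08 V) is the cathode; Fe³⁺/Fe²⁺ (E° = +0.81 V) is the anode, so E°cell = +0.27 V.
Balancing electrons gives n = 2 (lcm of 2 and 1).
ΔG° = −nFE° = −(2)(96485)(+0.27) = -52,102 J = -52.1 kJ.

-52.1 kJ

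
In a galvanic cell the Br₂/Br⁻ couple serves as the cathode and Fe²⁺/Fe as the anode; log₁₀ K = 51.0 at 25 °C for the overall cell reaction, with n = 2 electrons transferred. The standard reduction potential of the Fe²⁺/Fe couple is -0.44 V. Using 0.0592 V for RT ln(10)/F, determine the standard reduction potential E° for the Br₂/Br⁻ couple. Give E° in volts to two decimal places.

E°cell = (0.0592/n)·log K = (0.0592/2)(51.0) = +1.510 V.
Since Br₂/Br⁻ is the cathode and Fe²⁺/Fe the anode, E°cell = E°(Br₂/Br⁻) − E°(Fe²⁺/Fe).
So E°(Br₂/Br⁻) = E°cell + E°(Fe²⁺/Fe) = +1.510 + (-0.44) = +1.07 V.

+1.07 V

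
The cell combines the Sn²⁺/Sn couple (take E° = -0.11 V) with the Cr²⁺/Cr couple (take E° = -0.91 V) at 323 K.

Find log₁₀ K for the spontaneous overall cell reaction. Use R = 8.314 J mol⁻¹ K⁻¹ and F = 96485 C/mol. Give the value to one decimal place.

25.0

Cathode: Sn²⁺/Sn; anode: Cr²⁺/Cr. E°cell = (-0.11) − (-0.91) = +0.80 V, with n = 2.
ΔG° = −nFE° = −RT ln K, so ln K = nFE°/(RT) = (2)(96485)(+0.80) / ((8.314)(323)) = 57.487.
log₁₀ K = 57.487 / ln 10 = 25.0.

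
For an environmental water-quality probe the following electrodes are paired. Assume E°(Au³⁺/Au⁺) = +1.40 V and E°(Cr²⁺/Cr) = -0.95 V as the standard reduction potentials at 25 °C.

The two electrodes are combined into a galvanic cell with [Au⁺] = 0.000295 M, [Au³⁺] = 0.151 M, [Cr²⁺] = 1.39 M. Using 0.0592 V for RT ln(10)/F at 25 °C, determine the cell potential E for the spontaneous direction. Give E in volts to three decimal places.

+2.426 V

Au³⁺/Au⁺ is the cathode (higher E°), Cr²⁺/Cr the anode: E°cell = +1.40 − (-0.95) = +2.35 V, n = 2.
Overall: Au³⁺(aq) + Cr(s) → Au⁺(aq) + Cr²⁺(aq)
Q = [Au⁺]·[Cr²⁺] / ([Au³⁺]); log Q = -2.566.
E = E° − (0.0592/n) log Q = +2.35 − (0.0592/2)(-2.566) = +2.426 V.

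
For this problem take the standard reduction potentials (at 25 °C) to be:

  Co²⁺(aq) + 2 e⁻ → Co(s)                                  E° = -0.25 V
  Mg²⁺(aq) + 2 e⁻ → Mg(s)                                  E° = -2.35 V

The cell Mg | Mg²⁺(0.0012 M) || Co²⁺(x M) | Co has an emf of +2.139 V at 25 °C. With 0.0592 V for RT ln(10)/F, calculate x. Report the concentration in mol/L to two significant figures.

0.025 M

Co²⁺/Co is the cathode, Mg²⁺/Mg the anode: E°cell = +2.10 V, n = 2.
Overall reaction: Co²⁺(aq) + Mg(s) → Co(s) + Mg²⁺(aq); Q = [Mg²⁺]^1/[Co²⁺]^1.
From E = E° − (0.0592/n) log Q: log Q = (E° − E)·n/0.0592 = (+2.10 − (+2.139))·2/0.0592 = -1.3176.
So 1·log[Co²⁺] = 1·log(0.0012) − log Q = -2.9208 − (-1.3176) = -1.6032; [Co²⁺] = 10^(-1.6032) ≈ 0.025 M.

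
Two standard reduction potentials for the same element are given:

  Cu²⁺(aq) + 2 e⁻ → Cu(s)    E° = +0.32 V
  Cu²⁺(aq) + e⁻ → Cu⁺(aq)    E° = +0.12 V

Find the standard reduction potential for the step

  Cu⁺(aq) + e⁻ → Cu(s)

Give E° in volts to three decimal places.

+0.520 V

Sequential free energies add, so n₃E°₃ = n₁E°₁ + n₂E°₂.
With n₃ = 2, and the known step contributing 1×(+0.12) V, the unknown satisfies 1·E° = 2×(+0.32) − 1×(+0.12) = +0.520.
E° = +0.520 / 1 = +0.520 V.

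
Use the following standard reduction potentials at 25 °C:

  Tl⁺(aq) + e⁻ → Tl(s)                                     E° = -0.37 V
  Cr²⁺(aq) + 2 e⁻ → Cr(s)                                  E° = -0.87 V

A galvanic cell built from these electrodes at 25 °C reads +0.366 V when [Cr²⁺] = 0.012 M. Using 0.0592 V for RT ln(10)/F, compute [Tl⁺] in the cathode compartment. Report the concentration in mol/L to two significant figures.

0.00060 M

Tl⁺/Tl is the cathode, Cr²⁺/Cr the anode: E°cell = +0.50 V, n = 2.
Overall reaction: 2 Tl⁺(aq) + Cr(s) → 2 Tl(s) + Cr²⁺(aq); Q = [Cr²⁺]^1/[Tl⁺]^2.
From E = E° − (0.0592/n) log Q: log Q = (E° − E)·n/0.0592 = (+0.50 − (+0.366))·2/0.0592 = 4.5270.
So 2·log[Tl⁺] = 1·log(0.012) − log Q = -1.9208 − (4.5270) = -6.4478; log[Tl⁺] = -6.4478 / 2 = -3.2239; [Tl⁺] = 10^(-3.2239) ≈ 0.00060 M.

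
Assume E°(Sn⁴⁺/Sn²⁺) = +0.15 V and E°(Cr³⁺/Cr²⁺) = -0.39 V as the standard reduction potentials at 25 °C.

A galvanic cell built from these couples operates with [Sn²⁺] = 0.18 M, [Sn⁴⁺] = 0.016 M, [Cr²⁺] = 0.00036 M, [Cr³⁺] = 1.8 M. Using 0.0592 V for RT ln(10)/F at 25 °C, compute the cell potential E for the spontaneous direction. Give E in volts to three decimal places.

+0.290 V

Sn⁴⁺/Sn²⁺ is the cathode (higher E°), Cr³⁺/Cr²⁺ the anode: E°cell = +0.15 − (-0.39) = +0.54 V, n = 2.
Overall: Sn⁴⁺(aq) + 2 Cr²⁺(aq) → Sn²⁺(aq) + 2 Cr³⁺(aq)
Q = [Sn²⁺]·[Cr³⁺]^2 / ([Sn⁴⁺]·[Cr²⁺]^2); log Q = 8.449.
E = E° − (0.0592/n) log Q = +0.54 − (0.0592/2)(8.449) = +0.290 V.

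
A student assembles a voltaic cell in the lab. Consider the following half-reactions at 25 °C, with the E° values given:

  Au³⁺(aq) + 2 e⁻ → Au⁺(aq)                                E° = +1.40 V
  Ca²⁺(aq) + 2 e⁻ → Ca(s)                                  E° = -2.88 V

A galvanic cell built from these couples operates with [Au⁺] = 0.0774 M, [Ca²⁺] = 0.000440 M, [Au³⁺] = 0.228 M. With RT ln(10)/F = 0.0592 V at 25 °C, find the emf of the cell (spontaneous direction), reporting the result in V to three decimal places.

Au³⁺/Au⁺ is the cathode (higher E°), Ca²⁺/Ca the anode: E°cell = +1.40 − (-2.88) = +4.28 V, n = 2.
Overall: Au³⁺(aq) + Ca(s) → Au⁺(aq) + Ca²⁺(aq)
Q = [Au⁺]·[Ca²⁺] / ([Au³⁺]); log Q = -3.826.
E = E° − (0.0592/n) log Q = +4.28 − (0.0592/2)(-3.826) = +4.393 V.

+4.393 V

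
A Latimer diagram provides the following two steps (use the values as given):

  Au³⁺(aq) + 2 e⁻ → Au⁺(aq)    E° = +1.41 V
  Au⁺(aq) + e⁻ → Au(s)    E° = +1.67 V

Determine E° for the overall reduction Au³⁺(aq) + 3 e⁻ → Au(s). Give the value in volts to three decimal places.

+1.497 V

Since ΔG° = −nFE° is additive over sequential reductions, n₃E°₃ = n₁E°₁ + n₂E°₂.
E°₃ = (2×+1.41 + 1×+1.67) / 3 = (+4.490) / 3 = +1.497 V.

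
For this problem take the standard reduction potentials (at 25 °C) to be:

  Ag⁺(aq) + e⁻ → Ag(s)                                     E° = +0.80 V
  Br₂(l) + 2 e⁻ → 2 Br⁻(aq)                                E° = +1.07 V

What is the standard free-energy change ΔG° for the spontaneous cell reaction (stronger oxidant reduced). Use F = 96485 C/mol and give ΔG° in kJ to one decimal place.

Br₂/Br⁻ (E° = +1.07 V) is the cathode; Ag⁺/Ag (E° = +0.80 V) is the anode, so E°cell = +0.27 V.
Balancing electrons gives n = 2 (lcm of 2 and 1).
ΔG° = −nFE° = −(2)(96485)(+0.27) = -52,102 J = -52.1 kJ.

-52.1 kJ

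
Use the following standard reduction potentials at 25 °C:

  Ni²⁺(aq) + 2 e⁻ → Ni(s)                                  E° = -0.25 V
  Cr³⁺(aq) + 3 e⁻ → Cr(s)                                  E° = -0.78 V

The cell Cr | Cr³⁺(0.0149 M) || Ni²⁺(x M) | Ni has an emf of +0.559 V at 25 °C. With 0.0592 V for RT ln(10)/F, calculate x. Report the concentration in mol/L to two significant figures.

0.58 M

Ni²⁺/Ni is the cathode, Cr³⁺/Cr the anode: E°cell = +0.53 V, n = 6.
Overall reaction: 3 Ni²⁺(aq) + 2 Cr(s) → 3 Ni(s) + 2 Cr³⁺(aq); Q = [Cr³⁺]^2/[Ni²⁺]^3.
From E = E° − (0.0592/n) log Q: log Q = (E° − E)·n/0.0592 = (+0.53 − (+0.559))·6/0.0592 = -2.9392.
So 3·log[Ni²⁺] = 2·log(0.0149) − log Q = -3.6536 − (-2.9392) = -0.7144; log[Ni²⁺] = -0.7144 / 3 = -0.2381; [Ni²⁺] = 10^(-0.2381) ≈ 0.58 M.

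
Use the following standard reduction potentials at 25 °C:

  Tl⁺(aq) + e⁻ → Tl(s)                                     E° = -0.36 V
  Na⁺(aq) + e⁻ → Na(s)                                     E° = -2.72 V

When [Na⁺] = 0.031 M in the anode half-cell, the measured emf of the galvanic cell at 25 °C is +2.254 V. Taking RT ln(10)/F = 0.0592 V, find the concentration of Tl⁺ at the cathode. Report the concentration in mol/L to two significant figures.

Tl⁺/Tl is the cathode, Na⁺/Na the anode: E°cell = +2.36 V, n = 1.
Overall reaction: Tl⁺(aq) + Na(s) → Tl(s) + Na⁺(aq); Q = [Na⁺]^1/[Tl⁺]^1.
From E = E° − (0.0592/n) log Q: log Q = (E° − E)·n/0.0592 = (+2.36 − (+2.254))·1/0.0592 = 1.7905.
So 1·log[Tl⁺] = 1·log(0.031) − log Q = -1.5086 − (1.7905) = -3.2991; [Tl⁺] = 10^(-3.2991) ≈ 0.00050 M.

0.00050 M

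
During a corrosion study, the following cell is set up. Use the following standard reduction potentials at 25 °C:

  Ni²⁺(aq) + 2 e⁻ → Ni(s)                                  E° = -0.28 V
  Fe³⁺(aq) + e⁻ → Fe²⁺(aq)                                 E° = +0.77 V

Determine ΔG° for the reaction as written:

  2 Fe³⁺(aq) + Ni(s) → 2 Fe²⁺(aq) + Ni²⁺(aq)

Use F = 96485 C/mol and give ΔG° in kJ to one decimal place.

As written, Fe³⁺/Fe²⁺ is reduced (cathode) and Ni²⁺/Ni is oxidised (anode), so E°cell = (+0.77) − (-0.28) = +1.05 V.
Balancing electrons gives n = 2.
ΔG° = −nFE° = −(2)(96485)(+1.05) = -202,618 J = -202.6 kJ.

-202.6 kJ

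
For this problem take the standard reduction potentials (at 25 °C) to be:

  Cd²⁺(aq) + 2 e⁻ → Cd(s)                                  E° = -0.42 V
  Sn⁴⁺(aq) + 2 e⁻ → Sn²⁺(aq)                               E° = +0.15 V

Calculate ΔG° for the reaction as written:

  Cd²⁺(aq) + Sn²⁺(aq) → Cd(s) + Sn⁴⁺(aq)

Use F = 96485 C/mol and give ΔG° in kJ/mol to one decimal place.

As written, Cd²⁺/Cd is reduced (cathode) and Sn⁴⁺/Sn²⁺ is oxidised (anode), so E°cell = (-0.42) − (+0.15) = -0.57 V.
Balancing electrons gives n = 2.
ΔG° = −nFE° = −(2)(96485)(-0.57) = 109,993 J = +110.0 kJ/mol.

+110.0 kJ/mol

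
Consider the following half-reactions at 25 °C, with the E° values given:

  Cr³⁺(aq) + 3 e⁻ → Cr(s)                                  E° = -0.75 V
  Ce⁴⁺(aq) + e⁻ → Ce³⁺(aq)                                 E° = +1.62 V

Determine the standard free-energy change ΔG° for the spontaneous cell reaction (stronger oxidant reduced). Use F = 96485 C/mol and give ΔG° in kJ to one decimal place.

Ce⁴⁺/Ce³⁺ (E° = +1.62 V) is the cathode; Cr³⁺/Cr (E° = -0.75 V) is the anode, so E°cell = +2.37 V.
Balancing electrons gives n = 3 (lcm of 1 and 3).
ΔG° = −nFE° = −(3)(96485)(+2.37) = -686,008 J = -686.0 kJ.

-686.0 kJ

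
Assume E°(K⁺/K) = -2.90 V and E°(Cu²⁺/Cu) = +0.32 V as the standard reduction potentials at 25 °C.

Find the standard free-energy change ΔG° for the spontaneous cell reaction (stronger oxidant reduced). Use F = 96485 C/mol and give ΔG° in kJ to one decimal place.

Cu²⁺/Cu (E° = +0.32 V) is the cathode; K⁺/K (E° = -2.90 V) is the anode, so E°cell = +3.22 V.
Balancing electrons gives n = 2 (lcm of 2 and 1).
ΔG° = −nFE° = −(2)(96485)(+3.22) = -621,363 J = -621.4 kJ.

-621.4 kJ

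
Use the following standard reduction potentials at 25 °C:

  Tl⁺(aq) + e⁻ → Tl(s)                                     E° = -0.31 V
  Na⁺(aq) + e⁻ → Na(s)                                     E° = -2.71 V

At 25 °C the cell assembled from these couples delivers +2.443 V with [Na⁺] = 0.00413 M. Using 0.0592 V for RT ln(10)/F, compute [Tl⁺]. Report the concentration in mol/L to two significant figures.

Tl⁺/Tl is the cathode, Na⁺/Na the anode: E°cell = +2.40 V, n = 1.
Overall reaction: Tl⁺(aq) + Na(s) → Tl(s) + Na⁺(aq); Q = [Na⁺]^1/[Tl⁺]^1.
From E = E° − (0.0592/n) log Q: log Q = (E° − E)·n/0.0592 = (+2.40 − (+2.443))·1/0.0592 = -0.7264.
So 1·log[Tl⁺] = 1·log(0.00413) − log Q = -2.3840 − (-0.7264) = -1.6576; [Tl⁺] = 10^(-1.6576) ≈ 0.022 M.

0.022 M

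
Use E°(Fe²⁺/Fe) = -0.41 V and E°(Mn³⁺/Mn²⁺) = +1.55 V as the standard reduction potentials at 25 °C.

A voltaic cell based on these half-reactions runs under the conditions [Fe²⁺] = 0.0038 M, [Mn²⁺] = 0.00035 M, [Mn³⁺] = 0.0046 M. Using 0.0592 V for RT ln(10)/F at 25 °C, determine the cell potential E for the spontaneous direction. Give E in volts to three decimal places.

+2.098 V

Mn³⁺/Mn²⁺ is the cathode (higher E°), Fe²⁺/Fe the anode: E°cell = +1.55 − (-0.41) = +1.96 V, n = 2.
Overall: 2 Mn³⁺(aq) + Fe(s) → 2 Mn²⁺(aq) + Fe²⁺(aq)
Q = [Mn²⁺]^2·[Fe²⁺] / ([Mn³⁺]^2); log Q = -4.658.
E = E° − (0.0592/n) log Q = +1.96 − (0.0592/2)(-4.658) = +2.098 V.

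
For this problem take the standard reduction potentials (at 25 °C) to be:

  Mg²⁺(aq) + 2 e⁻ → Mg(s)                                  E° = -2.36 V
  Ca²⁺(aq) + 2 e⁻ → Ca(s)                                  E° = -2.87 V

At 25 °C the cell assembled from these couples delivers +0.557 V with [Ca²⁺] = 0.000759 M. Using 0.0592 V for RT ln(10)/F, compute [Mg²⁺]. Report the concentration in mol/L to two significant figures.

0.029 M

Mg²⁺/Mg is the cathode, Ca²⁺/Ca the anode: E°cell = +0.51 V, n = 2.
Overall reaction: Mg²⁺(aq) + Ca(s) → Mg(s) + Ca²⁺(aq); Q = [Ca²⁺]^1/[Mg²⁺]^1.
From E = E° − (0.0592/n) log Q: log Q = (E° − E)·n/0.0592 = (+0.51 − (+0.557))·2/0.0592 = -1.5878.
So 1·log[Mg²⁺] = 1·log(0.000759) − log Q = -3.1198 − (-1.5878) = -1.5320; [Mg²⁺] = 10^(-1.5320) ≈ 0.029 M.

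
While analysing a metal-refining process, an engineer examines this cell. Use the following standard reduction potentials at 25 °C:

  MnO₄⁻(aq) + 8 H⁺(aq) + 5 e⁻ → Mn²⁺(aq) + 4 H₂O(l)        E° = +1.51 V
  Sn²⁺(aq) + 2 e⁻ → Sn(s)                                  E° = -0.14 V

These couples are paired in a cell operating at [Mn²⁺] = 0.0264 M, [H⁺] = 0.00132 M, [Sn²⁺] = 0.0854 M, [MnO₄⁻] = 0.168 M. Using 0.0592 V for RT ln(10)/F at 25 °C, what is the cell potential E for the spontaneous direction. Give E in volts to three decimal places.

+1.418 V

MnO₄⁻/Mn²⁺ is the cathode (higher E°), Sn²⁺/Sn the anode: E°cell = +1.51 − (-0.14) = +1.65 V, n = 10.
Overall: 2 MnO₄⁻(aq) + 16 H⁺(aq) + 5 Sn(s) → 2 Mn²⁺(aq) + 8 H₂O(l) + 5 Sn²⁺(aq)
Q = [Mn²⁺]^2·[Sn²⁺]^5 / ([MnO₄⁻]^2·[H⁺]^16); log Q = 39.121.
E = E° − (0.0592/n) log Q = +1.65 − (0.0592/10)(39.121) = +1.418 V.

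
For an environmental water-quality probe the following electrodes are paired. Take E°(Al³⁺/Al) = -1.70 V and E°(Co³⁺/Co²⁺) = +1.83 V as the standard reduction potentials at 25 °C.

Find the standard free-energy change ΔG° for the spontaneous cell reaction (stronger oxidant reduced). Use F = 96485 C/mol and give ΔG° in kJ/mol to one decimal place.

Co³⁺/Co²⁺ (E° = +1.83 V) is the cathode; Al³⁺/Al (E° = -1.70 V) is the anode, so E°cell = +3.53 V.
Balancing electrons gives n = 3 (lcm of 1 and 3).
ΔG° = −nFE° = −(3)(96485)(+3.53) = -1,021,776 J = -1021.8 kJ/mol.

-1021.8 kJ/mol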